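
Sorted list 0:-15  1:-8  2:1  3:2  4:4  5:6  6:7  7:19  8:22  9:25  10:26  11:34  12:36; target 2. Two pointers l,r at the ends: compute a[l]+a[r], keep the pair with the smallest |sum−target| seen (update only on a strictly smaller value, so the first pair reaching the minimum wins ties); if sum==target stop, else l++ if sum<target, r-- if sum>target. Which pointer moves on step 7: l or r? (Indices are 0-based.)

l

[0,12] -15+36=21 d=19 * → r--
[0,11] -15+34=19 d=17 * → r--
[0,10] -15+26=11 d=9 * → r--
[0,9] -15+25=10 d=8 * → r--
[0,8] -15+22=7 d=5 * → r--
[0,7] -15+19=4 d=2 * → r--
[0,6] -15+7=-8 d=10 → l++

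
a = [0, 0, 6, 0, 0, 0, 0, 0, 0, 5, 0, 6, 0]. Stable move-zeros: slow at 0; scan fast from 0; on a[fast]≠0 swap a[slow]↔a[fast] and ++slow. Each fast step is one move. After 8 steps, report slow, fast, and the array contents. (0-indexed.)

slow=1, fast=8, a=[6, 0, 0, 0, 0, 0, 0, 0, 0, 5, 0, 6, 0]

slow=0 fast=0: a[fast]=0, fast++
slow=0 fast=1: a[fast]=0, fast++
slow=0 fast=2: a[fast]=6≠0 swap→a[0]=6, slow++,fast++
slow=1 fast=3: a[fast]=0, fast++
slow=1 fast=4: a[fast]=0, fast++
slow=1 fast=5: a[fast]=0, fast++
slow=1 fast=6: a[fast]=0, fast++
slow=1 fast=7: a[fast]=0, fast++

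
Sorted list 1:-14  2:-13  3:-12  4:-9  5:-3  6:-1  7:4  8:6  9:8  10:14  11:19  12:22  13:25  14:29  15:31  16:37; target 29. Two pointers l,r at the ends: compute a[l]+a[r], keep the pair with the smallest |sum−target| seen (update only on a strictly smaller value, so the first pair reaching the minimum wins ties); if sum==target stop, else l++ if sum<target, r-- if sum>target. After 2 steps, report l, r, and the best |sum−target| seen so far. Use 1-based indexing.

l=1 r=16: -14+37=23 d=6 *, l++
l=2 r=16: -13+37=24 d=5 *, l++

l=3, r=16, best |Δ|=5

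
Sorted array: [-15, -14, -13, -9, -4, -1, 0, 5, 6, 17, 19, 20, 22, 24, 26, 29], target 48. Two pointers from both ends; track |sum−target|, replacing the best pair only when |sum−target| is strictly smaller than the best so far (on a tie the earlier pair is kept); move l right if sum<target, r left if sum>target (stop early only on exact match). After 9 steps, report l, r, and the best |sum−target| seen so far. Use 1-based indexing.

l=10, r=16, best |Δ|=13

l=1 r=16: -15+29=14 d=34 *, l++
l=2 r=16: -14+29=15 d=33 *, l++
l=3 r=16: -13+29=16 d=32 *, l++
l=4 r=16: -9+29=20 d=28 *, l++
l=5 r=16: -4+29=25 d=23 *, l++
l=6 r=16: -1+29=28 d=20 *, l++
l=7 r=16: 0+29=29 d=19 *, l++
l=8 r=16: 5+29=34 d=14 *, l++
l=9 r=16: 6+29=35 d=13 *, l++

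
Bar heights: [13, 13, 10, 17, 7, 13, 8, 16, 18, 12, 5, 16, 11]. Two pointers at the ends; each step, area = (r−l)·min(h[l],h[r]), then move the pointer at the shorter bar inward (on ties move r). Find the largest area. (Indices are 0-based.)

l=0 r=12: min(13,11)*12=132 best=132 *, r--
l=0 r=11: min(13,16)*11=143 best=143 *, l++
l=1 r=11: min(13,16)*10=130 best=143, l++
l=2 r=11: min(10,16)*9=90 best=143, l++
l=3 r=11: min(17,16)*8=128 best=143, r--
l=3 r=10: min(17,5)*7=35 best=143, r--
l=3 r=9: min(17,12)*6=72 best=143, r--
l=3 r=8: min(17,18)*5=85 best=143, l++
l=4 r=8: min(7,18)*4=28 best=143, l++
l=5 r=8: min(13,18)*3=39 best=143, l++
l=6 r=8: min(8,18)*2=16 best=143, l++
l=7 r=8: min(16,18)*1=16 best=143, l++

max area = 143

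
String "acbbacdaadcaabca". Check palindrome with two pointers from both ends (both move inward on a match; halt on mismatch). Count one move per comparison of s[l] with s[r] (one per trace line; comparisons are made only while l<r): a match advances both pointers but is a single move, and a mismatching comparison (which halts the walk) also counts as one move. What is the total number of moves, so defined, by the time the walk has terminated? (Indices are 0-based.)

[0,15] 'a'=='a' → l++,r--
[1,14] 'c'=='c' → l++,r--
[2,13] 'b'=='b' → l++,r--
[3,12] 'b'!='a' → stop

4 moves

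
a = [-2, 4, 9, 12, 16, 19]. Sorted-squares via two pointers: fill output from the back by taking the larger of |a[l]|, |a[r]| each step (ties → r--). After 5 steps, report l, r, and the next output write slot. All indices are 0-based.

l=0, r=0, next write slot=0

l=0 r=5: |-2|<=|19| out[5]=361, r--
l=0 r=4: |-2|<=|16| out[4]=256, r--
l=0 r=3: |-2|<=|12| out[3]=144, r--
l=0 r=2: |-2|<=|9| out[2]=81, r--
l=0 r=1: |-2|<=|4| out[1]=16, r--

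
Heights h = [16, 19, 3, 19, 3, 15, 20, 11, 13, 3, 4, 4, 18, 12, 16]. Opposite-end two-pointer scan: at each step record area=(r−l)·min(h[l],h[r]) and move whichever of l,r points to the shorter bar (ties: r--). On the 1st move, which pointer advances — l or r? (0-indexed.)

r

[0,14] min(16,16)*14=224 best=224 * → r--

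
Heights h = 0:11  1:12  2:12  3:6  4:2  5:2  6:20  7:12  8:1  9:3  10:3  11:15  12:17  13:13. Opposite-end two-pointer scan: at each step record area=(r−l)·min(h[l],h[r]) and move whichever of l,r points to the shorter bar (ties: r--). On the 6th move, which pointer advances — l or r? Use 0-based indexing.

l

[0,13] min(11,13)*13=143 best=143 * → l++
[1,13] min(12,13)*12=144 best=144 * → l++
[2,13] min(12,13)*11=132 best=144 → l++
[3,13] min(6,13)*10=60 best=144 → l++
[4,13] min(2,13)*9=18 best=144 → l++
[5,13] min(2,13)*8=16 best=144 → l++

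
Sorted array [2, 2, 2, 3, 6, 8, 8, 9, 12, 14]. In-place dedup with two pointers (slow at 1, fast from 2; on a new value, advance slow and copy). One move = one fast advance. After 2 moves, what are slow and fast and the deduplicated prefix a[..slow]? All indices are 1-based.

slow=1, fast=4, prefix=[2]

(s=1,f=2) a[fast]=2=a[slow] dup → fast++
(s=1,f=3) a[fast]=2=a[slow] dup → fast++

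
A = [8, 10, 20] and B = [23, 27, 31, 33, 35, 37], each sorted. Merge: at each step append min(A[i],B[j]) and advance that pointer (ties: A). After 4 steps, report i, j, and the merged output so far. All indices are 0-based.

i=0 j=0: A[i]=8<=B[j]=23 take 8, i++
i=1 j=0: A[i]=10<=B[j]=23 take 10, i++
i=2 j=0: A[i]=20<=B[j]=23 take 20, i++
i=3 j=0: A done, take B[j]=23, j++

i=3, j=1, merged so far=[8, 10, 20, 23]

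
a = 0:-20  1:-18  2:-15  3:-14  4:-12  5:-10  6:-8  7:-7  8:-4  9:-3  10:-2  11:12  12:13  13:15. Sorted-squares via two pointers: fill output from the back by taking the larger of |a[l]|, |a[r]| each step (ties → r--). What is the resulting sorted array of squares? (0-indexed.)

[0,13] |-20|>|15| out[13]=400 → l++
[1,13] |-18|>|15| out[12]=324 → l++
[2,13] |-15|<=|15| out[11]=225 → r--
[2,12] |-15|>|13| out[10]=225 → l++
[3,12] |-14|>|13| out[9]=196 → l++
[4,12] |-12|<=|13| out[8]=169 → r--
[4,11] |-12|<=|12| out[7]=144 → r--
[4,10] |-12|>|-2| out[6]=144 → l++
[5,10] |-10|>|-2| out[5]=100 → l++
[6,10] |-8|>|-2| out[4]=64 → l++
[7,10] |-7|>|-2| out[3]=49 → l++
[8,10] |-4|>|-2| out[2]=16 → l++
[9,10] |-3|>|-2| out[1]=9 → l++
[10,10] |-2|<=|-2| out[0]=4 → r--

[4, 9, 16, 49, 64, 100, 144, 144, 169, 196, 225, 225, 324, 400]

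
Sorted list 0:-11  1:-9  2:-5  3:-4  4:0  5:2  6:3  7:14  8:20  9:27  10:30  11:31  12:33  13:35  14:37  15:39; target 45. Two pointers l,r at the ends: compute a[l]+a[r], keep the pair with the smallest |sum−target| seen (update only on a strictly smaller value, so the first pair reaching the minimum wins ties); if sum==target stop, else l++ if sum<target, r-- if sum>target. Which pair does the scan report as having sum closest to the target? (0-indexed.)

pair (14, 31) with sum 45 (|Δ|=0)

[0,15] -11+39=28 d=17 * → l++
[1,15] -9+39=30 d=15 * → l++
[2,15] -5+39=34 d=11 * → l++
[3,15] -4+39=35 d=10 * → l++
[4,15] 0+39=39 d=6 * → l++
[5,15] 2+39=41 d=4 * → l++
[6,15] 3+39=42 d=3 * → l++
[7,15] 14+39=53 d=8 → r--
[7,14] 14+37=51 d=6 → r--
[7,13] 14+35=49 d=4 → r--
[7,12] 14+33=47 d=2 * → r--
[7,11] 14+31=45 d=0 * → stop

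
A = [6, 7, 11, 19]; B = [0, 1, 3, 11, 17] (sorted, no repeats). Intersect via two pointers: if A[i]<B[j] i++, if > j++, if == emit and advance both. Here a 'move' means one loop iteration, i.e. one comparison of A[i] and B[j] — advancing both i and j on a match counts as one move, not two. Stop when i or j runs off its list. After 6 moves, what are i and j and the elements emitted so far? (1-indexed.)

i=4, j=5, emitted=[11]

[i=1,j=1] 6>0 → j++
[i=1,j=2] 6>1 → j++
[i=1,j=3] 6>3 → j++
[i=1,j=4] 6<11 → i++
[i=2,j=4] 7<11 → i++
[i=3,j=4] 11==11 emit → i++,j++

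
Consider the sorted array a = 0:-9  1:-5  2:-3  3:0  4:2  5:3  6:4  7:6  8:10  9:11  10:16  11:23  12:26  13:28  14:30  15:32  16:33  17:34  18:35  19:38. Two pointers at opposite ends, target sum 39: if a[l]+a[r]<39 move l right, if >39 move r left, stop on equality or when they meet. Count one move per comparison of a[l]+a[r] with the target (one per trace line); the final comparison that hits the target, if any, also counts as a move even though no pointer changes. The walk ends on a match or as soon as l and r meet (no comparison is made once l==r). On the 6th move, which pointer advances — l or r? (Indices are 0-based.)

l

[0,19] -9+38=29 <39 → l++
[1,19] -5+38=33 <39 → l++
[2,19] -3+38=35 <39 → l++
[3,19] 0+38=38 <39 → l++
[4,19] 2+38=40 >39 → r--
[4,18] 2+35=37 <39 → l++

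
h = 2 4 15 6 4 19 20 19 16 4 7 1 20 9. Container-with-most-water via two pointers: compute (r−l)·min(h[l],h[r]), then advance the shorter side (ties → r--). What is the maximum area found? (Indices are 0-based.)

max area = 150

[0,13] min(2,9)*13=26 best=26 * → l++
[1,13] min(4,9)*12=48 best=48 * → l++
[2,13] min(15,9)*11=99 best=99 * → r--
[2,12] min(15,20)*10=150 best=150 * → l++
[3,12] min(6,20)*9=54 best=150 → l++
[4,12] min(4,20)*8=32 best=150 → l++
[5,12] min(19,20)*7=133 best=150 → l++
[6,12] min(20,20)*6=120 best=150 → r--
[6,11] min(20,1)*5=5 best=150 → r--
[6,10] min(20,7)*4=28 best=150 → r--
[6,9] min(20,4)*3=12 best=150 → r--
[6,8] min(20,16)*2=32 best=150 → r--
[6,7] min(20,19)*1=19 best=150 → r--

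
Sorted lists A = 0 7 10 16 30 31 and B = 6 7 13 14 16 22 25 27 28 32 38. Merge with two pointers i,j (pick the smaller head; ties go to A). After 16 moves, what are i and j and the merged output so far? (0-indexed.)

i=6, j=10, merged so far=[0, 6, 7, 7, 10, 13, 14, 16, 16, 22, 25, 27, 28, 30, 31, 32]

[i=0,j=0] A[i]=0<=B[j]=6 take 0 → i++
[i=1,j=0] A[i]=7>B[j]=6 take 6 → j++
[i=1,j=1] A[i]=7<=B[j]=7 take 7 → i++
[i=2,j=1] A[i]=10>B[j]=7 take 7 → j++
[i=2,j=2] A[i]=10<=B[j]=13 take 10 → i++
[i=3,j=2] A[i]=16>B[j]=13 take 13 → j++
[i=3,j=3] A[i]=16>B[j]=14 take 14 → j++
[i=3,j=4] A[i]=16<=B[j]=16 take 16 → i++
[i=4,j=4] A[i]=30>B[j]=16 take 16 → j++
[i=4,j=5] A[i]=30>B[j]=22 take 22 → j++
[i=4,j=6] A[i]=30>B[j]=25 take 25 → j++
[i=4,j=7] A[i]=30>B[j]=27 take 27 → j++
[i=4,j=8] A[i]=30>B[j]=28 take 28 → j++
[i=4,j=9] A[i]=30<=B[j]=32 take 30 → i++
[i=5,j=9] A[i]=31<=B[j]=32 take 31 → i++
[i=6,j=9] A done, take B[j]=32 → j++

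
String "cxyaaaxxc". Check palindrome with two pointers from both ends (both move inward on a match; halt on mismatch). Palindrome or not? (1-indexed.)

not a palindrome (mismatch at 3,7)

l=1 r=9: 'c'=='c', l++,r--
l=2 r=8: 'x'=='x', l++,r--
l=3 r=7: 'y'!='x', stop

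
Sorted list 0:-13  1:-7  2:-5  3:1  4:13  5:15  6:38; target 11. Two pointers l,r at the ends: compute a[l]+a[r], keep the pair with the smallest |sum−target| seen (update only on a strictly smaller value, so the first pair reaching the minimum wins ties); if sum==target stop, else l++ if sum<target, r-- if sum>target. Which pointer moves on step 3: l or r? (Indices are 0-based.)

[0,6] -13+38=25 d=14 * → r--
[0,5] -13+15=2 d=9 * → l++
[1,5] -7+15=8 d=3 * → l++

l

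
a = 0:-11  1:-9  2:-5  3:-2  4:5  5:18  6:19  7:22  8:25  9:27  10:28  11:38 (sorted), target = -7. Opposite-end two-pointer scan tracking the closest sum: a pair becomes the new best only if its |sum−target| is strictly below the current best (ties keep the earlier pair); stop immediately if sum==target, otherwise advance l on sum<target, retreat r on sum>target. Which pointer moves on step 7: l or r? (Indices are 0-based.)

r

[0,11] -11+38=27 d=34 * → r--
[0,10] -11+28=17 d=24 * → r--
[0,9] -11+27=16 d=23 * → r--
[0,8] -11+25=14 d=21 * → r--
[0,7] -11+22=11 d=18 * → r--
[0,6] -11+19=8 d=15 * → r--
[0,5] -11+18=7 d=14 * → r--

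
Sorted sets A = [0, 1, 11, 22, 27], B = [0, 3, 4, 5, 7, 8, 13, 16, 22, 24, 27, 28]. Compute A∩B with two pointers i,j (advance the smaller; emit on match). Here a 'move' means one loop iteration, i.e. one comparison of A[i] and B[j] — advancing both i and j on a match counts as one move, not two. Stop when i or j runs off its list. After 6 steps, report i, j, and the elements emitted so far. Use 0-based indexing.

[i=0,j=0] 0==0 emit → i++,j++
[i=1,j=1] 1<3 → i++
[i=2,j=1] 11>3 → j++
[i=2,j=2] 11>4 → j++
[i=2,j=3] 11>5 → j++
[i=2,j=4] 11>7 → j++

i=2, j=5, emitted=[0]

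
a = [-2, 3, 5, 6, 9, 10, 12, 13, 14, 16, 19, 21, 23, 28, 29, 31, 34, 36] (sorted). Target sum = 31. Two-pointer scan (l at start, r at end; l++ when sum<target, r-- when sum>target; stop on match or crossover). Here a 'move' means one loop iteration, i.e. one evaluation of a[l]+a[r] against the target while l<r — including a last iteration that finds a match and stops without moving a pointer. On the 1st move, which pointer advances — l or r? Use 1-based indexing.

r

[1,18] -2+36=34 >31 → r--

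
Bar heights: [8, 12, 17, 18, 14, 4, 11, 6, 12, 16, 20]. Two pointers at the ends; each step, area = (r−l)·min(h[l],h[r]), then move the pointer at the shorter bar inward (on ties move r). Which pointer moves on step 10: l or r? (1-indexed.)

l

[1,11] min(8,20)*10=80 best=80 * → l++
[2,11] min(12,20)*9=108 best=108 * → l++
[3,11] min(17,20)*8=136 best=136 * → l++
[4,11] min(18,20)*7=126 best=136 → l++
[5,11] min(14,20)*6=84 best=136 → l++
[6,11] min(4,20)*5=20 best=136 → l++
[7,11] min(11,20)*4=44 best=136 → l++
[8,11] min(6,20)*3=18 best=136 → l++
[9,11] min(12,20)*2=24 best=136 → l++
[10,11] min(16,20)*1=16 best=136 → l++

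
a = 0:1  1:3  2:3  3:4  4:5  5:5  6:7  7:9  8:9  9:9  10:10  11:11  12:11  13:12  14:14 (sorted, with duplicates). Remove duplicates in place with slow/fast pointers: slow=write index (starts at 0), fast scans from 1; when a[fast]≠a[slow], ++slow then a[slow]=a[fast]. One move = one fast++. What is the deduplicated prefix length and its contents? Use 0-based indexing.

length 10; prefix = [1, 3, 4, 5, 7, 9, 10, 11, 12, 14]

(s=0,f=1) a[fast]=3≠a[slow]=1 write a[1]=3 → slow++,fast++
(s=1,f=2) a[fast]=3=a[slow] dup → fast++
(s=1,f=3) a[fast]=4≠a[slow]=3 write a[2]=4 → slow++,fast++
(s=2,f=4) a[fast]=5≠a[slow]=4 write a[3]=5 → slow++,fast++
(s=3,f=5) a[fast]=5=a[slow] dup → fast++
(s=3,f=6) a[fast]=7≠a[slow]=5 write a[4]=7 → slow++,fast++
(s=4,f=7) a[fast]=9≠a[slow]=7 write a[5]=9 → slow++,fast++
(s=5,f=8) a[fast]=9=a[slow] dup → fast++
(s=5,f=9) a[fast]=9=a[slow] dup → fast++
(s=5,f=10) a[fast]=10≠a[slow]=9 write a[6]=10 → slow++,fast++
(s=6,f=11) a[fast]=11≠a[slow]=10 write a[7]=11 → slow++,fast++
(s=7,f=12) a[fast]=11=a[slow] dup → fast++
(s=7,f=13) a[fast]=12≠a[slow]=11 write a[8]=12 → slow++,fast++
(s=8,f=14) a[fast]=14≠a[slow]=12 write a[9]=14 → slow++,fast++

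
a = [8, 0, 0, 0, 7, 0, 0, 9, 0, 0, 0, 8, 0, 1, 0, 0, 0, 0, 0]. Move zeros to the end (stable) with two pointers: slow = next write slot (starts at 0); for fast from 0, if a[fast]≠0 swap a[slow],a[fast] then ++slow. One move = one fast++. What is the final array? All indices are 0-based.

slow=0 fast=0: a[fast]=8≠0 swap→a[0]=8, slow++,fast++
slow=1 fast=1: a[fast]=0, fast++
slow=1 fast=2: a[fast]=0, fast++
slow=1 fast=3: a[fast]=0, fast++
slow=1 fast=4: a[fast]=7≠0 swap→a[1]=7, slow++,fast++
slow=2 fast=5: a[fast]=0, fast++
slow=2 fast=6: a[fast]=0, fast++
slow=2 fast=7: a[fast]=9≠0 swap→a[2]=9, slow++,fast++
slow=3 fast=8: a[fast]=0, fast++
slow=3 fast=9: a[fast]=0, fast++
slow=3 fast=10: a[fast]=0, fast++
slow=3 fast=11: a[fast]=8≠0 swap→a[3]=8, slow++,fast++
slow=4 fast=12: a[fast]=0, fast++
slow=4 fast=13: a[fast]=1≠0 swap→a[4]=1, slow++,fast++
slow=5 fast=14: a[fast]=0, fast++
slow=5 fast=15: a[fast]=0, fast++
slow=5 fast=16: a[fast]=0, fast++
slow=5 fast=17: a[fast]=0, fast++
slow=5 fast=18: a[fast]=0, fast++

[8, 7, 9, 8, 1, 0, 0, 0, 0, 0, 0, 0, 0, 0, 0, 0, 0, 0, 0]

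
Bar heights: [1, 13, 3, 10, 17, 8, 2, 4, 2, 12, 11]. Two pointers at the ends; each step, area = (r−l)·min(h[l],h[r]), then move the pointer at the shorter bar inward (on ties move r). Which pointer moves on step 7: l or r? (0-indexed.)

[0,10] min(1,11)*10=10 best=10 * → l++
[1,10] min(13,11)*9=99 best=99 * → r--
[1,9] min(13,12)*8=96 best=99 → r--
[1,8] min(13,2)*7=14 best=99 → r--
[1,7] min(13,4)*6=24 best=99 → r--
[1,6] min(13,2)*5=10 best=99 → r--
[1,5] min(13,8)*4=32 best=99 → r--

r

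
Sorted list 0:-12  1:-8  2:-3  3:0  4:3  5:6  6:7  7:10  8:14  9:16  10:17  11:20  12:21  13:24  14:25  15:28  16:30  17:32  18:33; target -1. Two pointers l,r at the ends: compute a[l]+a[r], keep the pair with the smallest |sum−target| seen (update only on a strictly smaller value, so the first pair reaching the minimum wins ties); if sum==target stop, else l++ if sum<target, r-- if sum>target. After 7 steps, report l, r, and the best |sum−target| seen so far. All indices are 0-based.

l=0, r=11, best |Δ|=10

l=0 r=18: -12+33=21 d=22 *, r--
l=0 r=17: -12+32=20 d=21 *, r--
l=0 r=16: -12+30=18 d=19 *, r--
l=0 r=15: -12+28=16 d=17 *, r--
l=0 r=14: -12+25=13 d=14 *, r--
l=0 r=13: -12+24=12 d=13 *, r--
l=0 r=12: -12+21=9 d=10 *, r--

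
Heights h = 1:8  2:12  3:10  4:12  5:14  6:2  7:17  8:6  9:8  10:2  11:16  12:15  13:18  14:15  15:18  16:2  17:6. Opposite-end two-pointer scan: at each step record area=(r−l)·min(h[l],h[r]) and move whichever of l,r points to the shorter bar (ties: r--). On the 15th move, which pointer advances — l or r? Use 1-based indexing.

r

l=1 r=17: min(8,6)*16=96 best=96 *, r--
l=1 r=16: min(8,2)*15=30 best=96, r--
l=1 r=15: min(8,18)*14=112 best=112 *, l++
l=2 r=15: min(12,18)*13=156 best=156 *, l++
l=3 r=15: min(10,18)*12=120 best=156, l++
l=4 r=15: min(12,18)*11=132 best=156, l++
l=5 r=15: min(14,18)*10=140 best=156, l++
l=6 r=15: min(2,18)*9=18 best=156, l++
l=7 r=15: min(17,18)*8=136 best=156, l++
l=8 r=15: min(6,18)*7=42 best=156, l++
l=9 r=15: min(8,18)*6=48 best=156, l++
l=10 r=15: min(2,18)*5=10 best=156, l++
l=11 r=15: min(16,18)*4=64 best=156, l++
l=12 r=15: min(15,18)*3=45 best=156, l++
l=13 r=15: min(18,18)*2=36 best=156, r--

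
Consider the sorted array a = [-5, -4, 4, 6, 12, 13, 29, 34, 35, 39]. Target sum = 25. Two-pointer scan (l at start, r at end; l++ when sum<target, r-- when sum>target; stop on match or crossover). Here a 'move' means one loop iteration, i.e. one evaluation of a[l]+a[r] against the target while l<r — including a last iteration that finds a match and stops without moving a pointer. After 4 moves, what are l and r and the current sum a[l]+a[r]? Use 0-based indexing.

[0,9] -5+39=34 >25 → r--
[0,8] -5+35=30 >25 → r--
[0,7] -5+34=29 >25 → r--
[0,6] -5+29=24 <25 → l++

l=1, r=6, sum=25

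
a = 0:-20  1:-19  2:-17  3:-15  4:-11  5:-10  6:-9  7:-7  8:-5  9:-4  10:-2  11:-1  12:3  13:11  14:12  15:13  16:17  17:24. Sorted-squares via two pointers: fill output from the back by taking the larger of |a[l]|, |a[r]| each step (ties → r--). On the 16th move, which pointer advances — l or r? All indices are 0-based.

[0,17] |-20|<=|24| out[17]=576 → r--
[0,16] |-20|>|17| out[16]=400 → l++
[1,16] |-19|>|17| out[15]=361 → l++
[2,16] |-17|<=|17| out[14]=289 → r--
[2,15] |-17|>|13| out[13]=289 → l++
[3,15] |-15|>|13| out[12]=225 → l++
[4,15] |-11|<=|13| out[11]=169 → r--
[4,14] |-11|<=|12| out[10]=144 → r--
[4,13] |-11|<=|11| out[9]=121 → r--
[4,12] |-11|>|3| out[8]=121 → l++
[5,12] |-10|>|3| out[7]=100 → l++
[6,12] |-9|>|3| out[6]=81 → l++
[7,12] |-7|>|3| out[5]=49 → l++
[8,12] |-5|>|3| out[4]=25 → l++
[9,12] |-4|>|3| out[3]=16 → l++
[10,12] |-2|<=|3| out[2]=9 → r--

r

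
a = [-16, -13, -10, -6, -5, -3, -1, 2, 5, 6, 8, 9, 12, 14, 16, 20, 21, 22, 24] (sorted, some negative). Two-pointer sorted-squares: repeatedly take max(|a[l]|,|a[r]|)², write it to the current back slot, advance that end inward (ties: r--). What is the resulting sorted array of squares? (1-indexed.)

l=1 r=19: |-16|<=|24| out[19]=576, r--
l=1 r=18: |-16|<=|22| out[18]=484, r--
l=1 r=17: |-16|<=|21| out[17]=441, r--
l=1 r=16: |-16|<=|20| out[16]=400, r--
l=1 r=15: |-16|<=|16| out[15]=256, r--
l=1 r=14: |-16|>|14| out[14]=256, l++
l=2 r=14: |-13|<=|14| out[13]=196, r--
l=2 r=13: |-13|>|12| out[12]=169, l++
l=3 r=13: |-10|<=|12| out[11]=144, r--
l=3 r=12: |-10|>|9| out[10]=100, l++
l=4 r=12: |-6|<=|9| out[9]=81, r--
l=4 r=11: |-6|<=|8| out[8]=64, r--
l=4 r=10: |-6|<=|6| out[7]=36, r--
l=4 r=9: |-6|>|5| out[6]=36, l++
l=5 r=9: |-5|<=|5| out[5]=25, r--
l=5 r=8: |-5|>|2| out[4]=25, l++
l=6 r=8: |-3|>|2| out[3]=9, l++
l=7 r=8: |-1|<=|2| out[2]=4, r--
l=7 r=7: |-1|<=|-1| out[1]=1, r--

[1, 4, 9, 25, 25, 36, 36, 64, 81, 100, 144, 169, 196, 256, 256, 400, 441, 484, 576]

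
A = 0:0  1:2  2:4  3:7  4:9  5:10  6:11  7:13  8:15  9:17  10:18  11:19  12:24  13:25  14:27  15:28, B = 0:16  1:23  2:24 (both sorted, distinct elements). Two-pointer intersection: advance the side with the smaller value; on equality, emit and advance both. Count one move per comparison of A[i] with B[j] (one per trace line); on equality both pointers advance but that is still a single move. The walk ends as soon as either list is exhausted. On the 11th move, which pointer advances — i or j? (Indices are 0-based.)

i

i=0 j=0: 0<16, i++
i=1 j=0: 2<16, i++
i=2 j=0: 4<16, i++
i=3 j=0: 7<16, i++
i=4 j=0: 9<16, i++
i=5 j=0: 10<16, i++
i=6 j=0: 11<16, i++
i=7 j=0: 13<16, i++
i=8 j=0: 15<16, i++
i=9 j=0: 17>16, j++
i=9 j=1: 17<23, i++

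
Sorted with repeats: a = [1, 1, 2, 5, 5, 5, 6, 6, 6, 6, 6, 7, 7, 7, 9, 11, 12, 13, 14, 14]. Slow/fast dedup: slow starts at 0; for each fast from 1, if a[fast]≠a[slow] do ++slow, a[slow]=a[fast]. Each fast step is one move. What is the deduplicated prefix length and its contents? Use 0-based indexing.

slow=0 fast=1: a[fast]=1=a[slow] dup, fast++
slow=0 fast=2: a[fast]=2≠a[slow]=1 write a[1]=2, slow++,fast++
slow=1 fast=3: a[fast]=5≠a[slow]=2 write a[2]=5, slow++,fast++
slow=2 fast=4: a[fast]=5=a[slow] dup, fast++
slow=2 fast=5: a[fast]=5=a[slow] dup, fast++
slow=2 fast=6: a[fast]=6≠a[slow]=5 write a[3]=6, slow++,fast++
slow=3 fast=7: a[fast]=6=a[slow] dup, fast++
slow=3 fast=8: a[fast]=6=a[slow] dup, fast++
slow=3 fast=9: a[fast]=6=a[slow] dup, fast++
slow=3 fast=10: a[fast]=6=a[slow] dup, fast++
slow=3 fast=11: a[fast]=7≠a[slow]=6 write a[4]=7, slow++,fast++
slow=4 fast=12: a[fast]=7=a[slow] dup, fast++
slow=4 fast=13: a[fast]=7=a[slow] dup, fast++
slow=4 fast=14: a[fast]=9≠a[slow]=7 write a[5]=9, slow++,fast++
slow=5 fast=15: a[fast]=11≠a[slow]=9 write a[6]=11, slow++,fast++
slow=6 fast=16: a[fast]=12≠a[slow]=11 write a[7]=12, slow++,fast++
slow=7 fast=17: a[fast]=13≠a[slow]=12 write a[8]=13, slow++,fast++
slow=8 fast=18: a[fast]=14≠a[slow]=13 write a[9]=14, slow++,fast++
slow=9 fast=19: a[fast]=14=a[slow] dup, fast++

length 10; prefix = [1, 2, 5, 6, 7, 9, 11, 12, 13, 14]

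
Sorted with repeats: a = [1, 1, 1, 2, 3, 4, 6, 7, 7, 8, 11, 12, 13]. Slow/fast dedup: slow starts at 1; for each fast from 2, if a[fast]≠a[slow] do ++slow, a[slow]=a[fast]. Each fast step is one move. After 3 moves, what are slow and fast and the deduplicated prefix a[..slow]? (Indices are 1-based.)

(s=1,f=2) a[fast]=1=a[slow] dup → fast++
(s=1,f=3) a[fast]=1=a[slow] dup → fast++
(s=1,f=4) a[fast]=2≠a[slow]=1 write a[2]=2 → slow++,fast++

slow=2, fast=5, prefix=[1, 2]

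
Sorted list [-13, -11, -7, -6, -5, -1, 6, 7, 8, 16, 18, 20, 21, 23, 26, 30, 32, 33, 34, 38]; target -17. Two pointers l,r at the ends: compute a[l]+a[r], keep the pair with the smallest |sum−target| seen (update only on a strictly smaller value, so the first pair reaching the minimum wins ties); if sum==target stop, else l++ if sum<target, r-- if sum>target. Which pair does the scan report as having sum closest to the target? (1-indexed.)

pair (-11, -6) with sum -17 (|Δ|=0)

l=1 r=20: -13+38=25 d=42 *, r--
l=1 r=19: -13+34=21 d=38 *, r--
l=1 r=18: -13+33=20 d=37 *, r--
l=1 r=17: -13+32=19 d=36 *, r--
l=1 r=16: -13+30=17 d=34 *, r--
l=1 r=15: -13+26=13 d=30 *, r--
l=1 r=14: -13+23=10 d=27 *, r--
l=1 r=13: -13+21=8 d=25 *, r--
l=1 r=12: -13+20=7 d=24 *, r--
l=1 r=11: -13+18=5 d=22 *, r--
l=1 r=10: -13+16=3 d=20 *, r--
l=1 r=9: -13+8=-5 d=12 *, r--
l=1 r=8: -13+7=-6 d=11 *, r--
l=1 r=7: -13+6=-7 d=10 *, r--
l=1 r=6: -13+-1=-14 d=3 *, r--
l=1 r=5: -13+-5=-18 d=1 *, l++
l=2 r=5: -11+-5=-16 d=1, r--
l=2 r=4: -11+-6=-17 d=0 *, stop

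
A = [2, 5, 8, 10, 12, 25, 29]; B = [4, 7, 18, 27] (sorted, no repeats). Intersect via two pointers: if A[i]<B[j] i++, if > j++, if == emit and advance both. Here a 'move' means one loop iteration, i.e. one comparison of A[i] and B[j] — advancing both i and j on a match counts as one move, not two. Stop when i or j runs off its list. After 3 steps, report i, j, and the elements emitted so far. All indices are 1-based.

i=1 j=1: 2<4, i++
i=2 j=1: 5>4, j++
i=2 j=2: 5<7, i++

i=3, j=2, emitted=[]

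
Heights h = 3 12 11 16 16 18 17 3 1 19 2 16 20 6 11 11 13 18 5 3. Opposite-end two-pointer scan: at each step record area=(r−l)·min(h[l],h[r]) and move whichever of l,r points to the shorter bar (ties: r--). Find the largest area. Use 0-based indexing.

[0,19] min(3,3)*19=57 best=57 * → r--
[0,18] min(3,5)*18=54 best=57 → l++
[1,18] min(12,5)*17=85 best=85 * → r--
[1,17] min(12,18)*16=192 best=192 * → l++
[2,17] min(11,18)*15=165 best=192 → l++
[3,17] min(16,18)*14=224 best=224 * → l++
[4,17] min(16,18)*13=208 best=224 → l++
[5,17] min(18,18)*12=216 best=224 → r--
[5,16] min(18,13)*11=143 best=224 → r--
[5,15] min(18,11)*10=110 best=224 → r--
[5,14] min(18,11)*9=99 best=224 → r--
[5,13] min(18,6)*8=48 best=224 → r--
[5,12] min(18,20)*7=126 best=224 → l++
[6,12] min(17,20)*6=102 best=224 → l++
[7,12] min(3,20)*5=15 best=224 → l++
[8,12] min(1,20)*4=4 best=224 → l++
[9,12] min(19,20)*3=57 best=224 → l++
[10,12] min(2,20)*2=4 best=224 → l++
[11,12] min(16,20)*1=16 best=224 → l++

max area = 224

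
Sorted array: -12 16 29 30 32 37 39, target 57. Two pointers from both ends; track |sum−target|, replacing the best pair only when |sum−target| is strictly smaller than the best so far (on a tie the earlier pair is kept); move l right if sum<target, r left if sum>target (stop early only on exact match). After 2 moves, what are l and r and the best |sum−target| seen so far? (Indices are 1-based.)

l=3, r=7, best |Δ|=2

l=1 r=7: -12+39=27 d=30 *, l++
l=2 r=7: 16+39=55 d=2 *, l++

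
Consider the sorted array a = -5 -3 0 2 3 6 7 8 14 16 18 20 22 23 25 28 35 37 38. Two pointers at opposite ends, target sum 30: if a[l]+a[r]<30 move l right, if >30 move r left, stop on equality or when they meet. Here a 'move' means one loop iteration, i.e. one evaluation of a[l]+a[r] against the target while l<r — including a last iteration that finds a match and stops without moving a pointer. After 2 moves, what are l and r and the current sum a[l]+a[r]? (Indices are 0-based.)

l=0, r=16, sum=30

l=0 r=18: -5+38=33 >30, r--
l=0 r=17: -5+37=32 >30, r--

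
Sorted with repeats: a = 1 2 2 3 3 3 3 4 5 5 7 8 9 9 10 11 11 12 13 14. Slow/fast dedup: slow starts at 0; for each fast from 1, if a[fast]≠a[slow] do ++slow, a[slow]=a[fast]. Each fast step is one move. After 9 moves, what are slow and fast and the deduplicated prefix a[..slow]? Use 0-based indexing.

(s=0,f=1) a[fast]=2≠a[slow]=1 write a[1]=2 → slow++,fast++
(s=1,f=2) a[fast]=2=a[slow] dup → fast++
(s=1,f=3) a[fast]=3≠a[slow]=2 write a[2]=3 → slow++,fast++
(s=2,f=4) a[fast]=3=a[slow] dup → fast++
(s=2,f=5) a[fast]=3=a[slow] dup → fast++
(s=2,f=6) a[fast]=3=a[slow] dup → fast++
(s=2,f=7) a[fast]=4≠a[slow]=3 write a[3]=4 → slow++,fast++
(s=3,f=8) a[fast]=5≠a[slow]=4 write a[4]=5 → slow++,fast++
(s=4,f=9) a[fast]=5=a[slow] dup → fast++

slow=4, fast=10, prefix=[1, 2, 3, 4, 5]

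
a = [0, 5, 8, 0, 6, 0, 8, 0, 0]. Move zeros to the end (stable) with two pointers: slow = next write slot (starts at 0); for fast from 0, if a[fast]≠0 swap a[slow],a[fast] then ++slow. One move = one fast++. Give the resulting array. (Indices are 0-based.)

(s=0,f=0) a[fast]=0 → fast++
(s=0,f=1) a[fast]=5≠0 swap→a[0]=5 → slow++,fast++
(s=1,f=2) a[fast]=8≠0 swap→a[1]=8 → slow++,fast++
(s=2,f=3) a[fast]=0 → fast++
(s=2,f=4) a[fast]=6≠0 swap→a[2]=6 → slow++,fast++
(s=3,f=5) a[fast]=0 → fast++
(s=3,f=6) a[fast]=8≠0 swap→a[3]=8 → slow++,fast++
(s=4,f=7) a[fast]=0 → fast++
(s=4,f=8) a[fast]=0 → fast++

[5, 8, 6, 8, 0, 0, 0, 0, 0]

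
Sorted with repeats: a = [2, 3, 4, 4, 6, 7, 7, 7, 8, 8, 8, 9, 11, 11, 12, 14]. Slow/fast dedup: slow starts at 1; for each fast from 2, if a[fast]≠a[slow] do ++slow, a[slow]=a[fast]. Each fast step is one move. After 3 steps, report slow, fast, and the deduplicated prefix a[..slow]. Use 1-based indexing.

(s=1,f=2) a[fast]=3≠a[slow]=2 write a[2]=3 → slow++,fast++
(s=2,f=3) a[fast]=4≠a[slow]=3 write a[3]=4 → slow++,fast++
(s=3,f=4) a[fast]=4=a[slow] dup → fast++

slow=3, fast=5, prefix=[2, 3, 4]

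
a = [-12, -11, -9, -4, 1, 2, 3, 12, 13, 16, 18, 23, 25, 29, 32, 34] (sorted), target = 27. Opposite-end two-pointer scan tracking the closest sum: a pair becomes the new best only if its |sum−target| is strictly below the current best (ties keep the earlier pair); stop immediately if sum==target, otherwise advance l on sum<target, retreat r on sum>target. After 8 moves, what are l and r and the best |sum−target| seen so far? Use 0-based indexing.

l=0 r=15: -12+34=22 d=5 *, l++
l=1 r=15: -11+34=23 d=4 *, l++
l=2 r=15: -9+34=25 d=2 *, l++
l=3 r=15: -4+34=30 d=3, r--
l=3 r=14: -4+32=28 d=1 *, r--
l=3 r=13: -4+29=25 d=2, l++
l=4 r=13: 1+29=30 d=3, r--
l=4 r=12: 1+25=26 d=1, l++

l=5, r=12, best |Δ|=1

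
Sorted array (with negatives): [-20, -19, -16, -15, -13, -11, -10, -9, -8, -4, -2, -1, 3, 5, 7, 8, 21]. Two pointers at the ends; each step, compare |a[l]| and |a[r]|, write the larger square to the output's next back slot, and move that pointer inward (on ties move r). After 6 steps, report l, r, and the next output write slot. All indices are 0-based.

[0,16] |-20|<=|21| out[16]=441 → r--
[0,15] |-20|>|8| out[15]=400 → l++
[1,15] |-19|>|8| out[14]=361 → l++
[2,15] |-16|>|8| out[13]=256 → l++
[3,15] |-15|>|8| out[12]=225 → l++
[4,15] |-13|>|8| out[11]=169 → l++

l=5, r=15, next write slot=10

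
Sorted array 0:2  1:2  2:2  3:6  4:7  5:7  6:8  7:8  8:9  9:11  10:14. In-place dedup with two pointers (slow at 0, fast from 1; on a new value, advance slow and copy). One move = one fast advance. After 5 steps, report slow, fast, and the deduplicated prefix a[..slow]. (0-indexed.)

slow=2, fast=6, prefix=[2, 6, 7]

(s=0,f=1) a[fast]=2=a[slow] dup → fast++
(s=0,f=2) a[fast]=2=a[slow] dup → fast++
(s=0,f=3) a[fast]=6≠a[slow]=2 write a[1]=6 → slow++,fast++
(s=1,f=4) a[fast]=7≠a[slow]=6 write a[2]=7 → slow++,fast++
(s=2,f=5) a[fast]=7=a[slow] dup → fast++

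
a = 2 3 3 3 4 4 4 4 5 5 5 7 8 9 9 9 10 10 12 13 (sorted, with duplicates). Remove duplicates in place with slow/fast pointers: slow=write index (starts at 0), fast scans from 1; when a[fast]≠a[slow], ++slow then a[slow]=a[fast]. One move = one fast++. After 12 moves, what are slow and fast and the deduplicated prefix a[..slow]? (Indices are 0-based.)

slow=5, fast=13, prefix=[2, 3, 4, 5, 7, 8]

slow=0 fast=1: a[fast]=3≠a[slow]=2 write a[1]=3, slow++,fast++
slow=1 fast=2: a[fast]=3=a[slow] dup, fast++
slow=1 fast=3: a[fast]=3=a[slow] dup, fast++
slow=1 fast=4: a[fast]=4≠a[slow]=3 write a[2]=4, slow++,fast++
slow=2 fast=5: a[fast]=4=a[slow] dup, fast++
slow=2 fast=6: a[fast]=4=a[slow] dup, fast++
slow=2 fast=7: a[fast]=4=a[slow] dup, fast++
slow=2 fast=8: a[fast]=5≠a[slow]=4 write a[3]=5, slow++,fast++
slow=3 fast=9: a[fast]=5=a[slow] dup, fast++
slow=3 fast=10: a[fast]=5=a[slow] dup, fast++
slow=3 fast=11: a[fast]=7≠a[slow]=5 write a[4]=7, slow++,fast++
slow=4 fast=12: a[fast]=8≠a[slow]=7 write a[5]=8, slow++,fast++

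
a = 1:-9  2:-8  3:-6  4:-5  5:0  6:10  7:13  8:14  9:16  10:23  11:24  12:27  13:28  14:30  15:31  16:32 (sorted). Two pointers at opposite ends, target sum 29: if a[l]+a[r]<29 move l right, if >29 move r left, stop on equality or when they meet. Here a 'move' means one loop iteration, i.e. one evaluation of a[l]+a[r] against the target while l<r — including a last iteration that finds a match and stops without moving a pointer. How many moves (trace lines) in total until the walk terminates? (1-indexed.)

[1,16] -9+32=23 <29 → l++
[2,16] -8+32=24 <29 → l++
[3,16] -6+32=26 <29 → l++
[4,16] -5+32=27 <29 → l++
[5,16] 0+32=32 >29 → r--
[5,15] 0+31=31 >29 → r--
[5,14] 0+30=30 >29 → r--
[5,13] 0+28=28 <29 → l++
[6,13] 10+28=38 >29 → r--
[6,12] 10+27=37 >29 → r--
[6,11] 10+24=34 >29 → r--
[6,10] 10+23=33 >29 → r--
[6,9] 10+16=26 <29 → l++
[7,9] 13+16=29 → found

14 moves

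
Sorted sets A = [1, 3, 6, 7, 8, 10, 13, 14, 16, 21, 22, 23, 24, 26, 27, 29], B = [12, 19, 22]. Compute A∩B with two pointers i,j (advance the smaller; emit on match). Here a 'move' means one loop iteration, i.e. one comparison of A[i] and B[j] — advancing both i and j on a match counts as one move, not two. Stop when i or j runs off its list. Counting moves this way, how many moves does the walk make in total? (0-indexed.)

13 moves

[i=0,j=0] 1<12 → i++
[i=1,j=0] 3<12 → i++
[i=2,j=0] 6<12 → i++
[i=3,j=0] 7<12 → i++
[i=4,j=0] 8<12 → i++
[i=5,j=0] 10<12 → i++
[i=6,j=0] 13>12 → j++
[i=6,j=1] 13<19 → i++
[i=7,j=1] 14<19 → i++
[i=8,j=1] 16<19 → i++
[i=9,j=1] 21>19 → j++
[i=9,j=2] 21<22 → i++
[i=10,j=2] 22==22 emit → i++,j++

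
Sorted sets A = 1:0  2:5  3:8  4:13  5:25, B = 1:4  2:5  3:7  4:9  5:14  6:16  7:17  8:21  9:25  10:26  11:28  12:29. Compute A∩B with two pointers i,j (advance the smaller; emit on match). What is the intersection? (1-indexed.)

intersection = [5, 25]

[i=1,j=1] 0<4 → i++
[i=2,j=1] 5>4 → j++
[i=2,j=2] 5==5 emit → i++,j++
[i=3,j=3] 8>7 → j++
[i=3,j=4] 8<9 → i++
[i=4,j=4] 13>9 → j++
[i=4,j=5] 13<14 → i++
[i=5,j=5] 25>14 → j++
[i=5,j=6] 25>16 → j++
[i=5,j=7] 25>17 → j++
[i=5,j=8] 25>21 → j++
[i=5,j=9] 25==25 emit → i++,j++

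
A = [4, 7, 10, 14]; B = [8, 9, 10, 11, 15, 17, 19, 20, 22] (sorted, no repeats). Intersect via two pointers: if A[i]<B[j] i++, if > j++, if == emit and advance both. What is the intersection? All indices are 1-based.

[i=1,j=1] 4<8 → i++
[i=2,j=1] 7<8 → i++
[i=3,j=1] 10>8 → j++
[i=3,j=2] 10>9 → j++
[i=3,j=3] 10==10 emit → i++,j++
[i=4,j=4] 14>11 → j++
[i=4,j=5] 14<15 → i++

intersection = [10]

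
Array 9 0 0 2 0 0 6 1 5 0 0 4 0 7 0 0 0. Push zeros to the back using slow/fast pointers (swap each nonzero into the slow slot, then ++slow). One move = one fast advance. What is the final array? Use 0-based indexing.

(s=0,f=0) a[fast]=9≠0 swap→a[0]=9 → slow++,fast++
(s=1,f=1) a[fast]=0 → fast++
(s=1,f=2) a[fast]=0 → fast++
(s=1,f=3) a[fast]=2≠0 swap→a[1]=2 → slow++,fast++
(s=2,f=4) a[fast]=0 → fast++
(s=2,f=5) a[fast]=0 → fast++
(s=2,f=6) a[fast]=6≠0 swap→a[2]=6 → slow++,fast++
(s=3,f=7) a[fast]=1≠0 swap→a[3]=1 → slow++,fast++
(s=4,f=8) a[fast]=5≠0 swap→a[4]=5 → slow++,fast++
(s=5,f=9) a[fast]=0 → fast++
(s=5,f=10) a[fast]=0 → fast++
(s=5,f=11) a[fast]=4≠0 swap→a[5]=4 → slow++,fast++
(s=6,f=12) a[fast]=0 → fast++
(s=6,f=13) a[fast]=7≠0 swap→a[6]=7 → slow++,fast++
(s=7,f=14) a[fast]=0 → fast++
(s=7,f=15) a[fast]=0 → fast++
(s=7,f=16) a[fast]=0 → fast++

[9, 2, 6, 1, 5, 4, 7, 0, 0, 0, 0, 0, 0, 0, 0, 0, 0]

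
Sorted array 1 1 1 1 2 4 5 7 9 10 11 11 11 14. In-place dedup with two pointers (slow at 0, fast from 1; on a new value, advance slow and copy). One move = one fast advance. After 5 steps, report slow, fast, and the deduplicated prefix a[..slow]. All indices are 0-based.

slow=2, fast=6, prefix=[1, 2, 4]

slow=0 fast=1: a[fast]=1=a[slow] dup, fast++
slow=0 fast=2: a[fast]=1=a[slow] dup, fast++
slow=0 fast=3: a[fast]=1=a[slow] dup, fast++
slow=0 fast=4: a[fast]=2≠a[slow]=1 write a[1]=2, slow++,fast++
slow=1 fast=5: a[fast]=4≠a[slow]=2 write a[2]=4, slow++,fast++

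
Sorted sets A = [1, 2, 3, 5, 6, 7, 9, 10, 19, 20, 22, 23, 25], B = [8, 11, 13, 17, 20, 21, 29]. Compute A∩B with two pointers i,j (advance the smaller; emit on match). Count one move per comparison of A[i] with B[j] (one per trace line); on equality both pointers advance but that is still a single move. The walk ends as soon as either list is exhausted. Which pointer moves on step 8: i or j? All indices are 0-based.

i

[i=0,j=0] 1<8 → i++
[i=1,j=0] 2<8 → i++
[i=2,j=0] 3<8 → i++
[i=3,j=0] 5<8 → i++
[i=4,j=0] 6<8 → i++
[i=5,j=0] 7<8 → i++
[i=6,j=0] 9>8 → j++
[i=6,j=1] 9<11 → i++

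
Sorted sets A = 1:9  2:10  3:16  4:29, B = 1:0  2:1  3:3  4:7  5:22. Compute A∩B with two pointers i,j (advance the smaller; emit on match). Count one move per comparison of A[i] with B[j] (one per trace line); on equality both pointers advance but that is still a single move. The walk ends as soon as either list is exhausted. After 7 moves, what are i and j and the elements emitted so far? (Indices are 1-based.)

i=1 j=1: 9>0, j++
i=1 j=2: 9>1, j++
i=1 j=3: 9>3, j++
i=1 j=4: 9>7, j++
i=1 j=5: 9<22, i++
i=2 j=5: 10<22, i++
i=3 j=5: 16<22, i++

i=4, j=5, emitted=[]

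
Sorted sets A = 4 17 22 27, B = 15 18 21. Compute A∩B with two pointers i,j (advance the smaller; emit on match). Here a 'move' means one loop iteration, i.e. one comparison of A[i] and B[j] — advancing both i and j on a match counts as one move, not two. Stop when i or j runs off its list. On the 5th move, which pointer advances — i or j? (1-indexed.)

i=1 j=1: 4<15, i++
i=2 j=1: 17>15, j++
i=2 j=2: 17<18, i++
i=3 j=2: 22>18, j++
i=3 j=3: 22>21, j++

j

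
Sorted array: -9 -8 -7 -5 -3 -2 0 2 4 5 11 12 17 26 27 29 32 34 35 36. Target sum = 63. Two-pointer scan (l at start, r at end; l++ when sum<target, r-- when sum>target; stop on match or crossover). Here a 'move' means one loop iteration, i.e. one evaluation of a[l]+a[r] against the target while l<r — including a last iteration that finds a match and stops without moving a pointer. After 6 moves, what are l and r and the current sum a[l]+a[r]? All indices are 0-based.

[0,19] -9+36=27 <63 → l++
[1,19] -8+36=28 <63 → l++
[2,19] -7+36=29 <63 → l++
[3,19] -5+36=31 <63 → l++
[4,19] -3+36=33 <63 → l++
[5,19] -2+36=34 <63 → l++

l=6, r=19, sum=36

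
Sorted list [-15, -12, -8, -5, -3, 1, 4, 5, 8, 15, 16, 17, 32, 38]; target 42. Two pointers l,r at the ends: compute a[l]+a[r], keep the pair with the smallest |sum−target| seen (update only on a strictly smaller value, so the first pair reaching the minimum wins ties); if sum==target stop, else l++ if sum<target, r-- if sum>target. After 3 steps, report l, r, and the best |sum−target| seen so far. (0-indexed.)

[0,13] -15+38=23 d=19 * → l++
[1,13] -12+38=26 d=16 * → l++
[2,13] -8+38=30 d=12 * → l++

l=3, r=13, best |Δ|=12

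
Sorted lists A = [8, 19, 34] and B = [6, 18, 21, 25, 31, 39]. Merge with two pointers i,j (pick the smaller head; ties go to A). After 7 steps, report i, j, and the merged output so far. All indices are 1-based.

i=3, j=6, merged so far=[6, 8, 18, 19, 21, 25, 31]

[i=1,j=1] A[i]=8>B[j]=6 take 6 → j++
[i=1,j=2] A[i]=8<=B[j]=18 take 8 → i++
[i=2,j=2] A[i]=19>B[j]=18 take 18 → j++
[i=2,j=3] A[i]=19<=B[j]=21 take 19 → i++
[i=3,j=3] A[i]=34>B[j]=21 take 21 → j++
[i=3,j=4] A[i]=34>B[j]=25 take 25 → j++
[i=3,j=5] A[i]=34>B[j]=31 take 31 → j++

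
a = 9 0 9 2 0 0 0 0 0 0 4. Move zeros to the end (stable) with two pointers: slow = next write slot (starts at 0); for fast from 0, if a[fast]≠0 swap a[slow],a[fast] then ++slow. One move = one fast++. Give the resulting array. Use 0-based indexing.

(s=0,f=0) a[fast]=9≠0 swap→a[0]=9 → slow++,fast++
(s=1,f=1) a[fast]=0 → fast++
(s=1,f=2) a[fast]=9≠0 swap→a[1]=9 → slow++,fast++
(s=2,f=3) a[fast]=2≠0 swap→a[2]=2 → slow++,fast++
(s=3,f=4) a[fast]=0 → fast++
(s=3,f=5) a[fast]=0 → fast++
(s=3,f=6) a[fast]=0 → fast++
(s=3,f=7) a[fast]=0 → fast++
(s=3,f=8) a[fast]=0 → fast++
(s=3,f=9) a[fast]=0 → fast++
(s=3,f=10) a[fast]=4≠0 swap→a[3]=4 → slow++,fast++

[9, 9, 2, 4, 0, 0, 0, 0, 0, 0, 0]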